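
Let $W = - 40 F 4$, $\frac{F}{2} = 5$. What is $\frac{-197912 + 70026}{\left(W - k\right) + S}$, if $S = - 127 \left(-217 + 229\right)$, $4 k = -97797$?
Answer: $- \frac{511544}{85301} \approx -5.9969$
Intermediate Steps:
$k = - \frac{97797}{4}$ ($k = \frac{1}{4} \left(-97797\right) = - \frac{97797}{4} \approx -24449.0$)
$F = 10$ ($F = 2 \cdot 5 = 10$)
$W = -1600$ ($W = \left(-40\right) 10 \cdot 4 = \left(-400\right) 4 = -1600$)
$S = -1524$ ($S = \left(-127\right) 12 = -1524$)
$\frac{-197912 + 70026}{\left(W - k\right) + S} = \frac{-197912 + 70026}{\left(-1600 - - \frac{97797}{4}\right) - 1524} = - \frac{127886}{\left(-1600 + \frac{97797}{4}\right) - 1524} = - \frac{127886}{\frac{91397}{4} - 1524} = - \frac{127886}{\frac{85301}{4}} = \left(-127886\right) \frac{4}{85301} = - \frac{511544}{85301}$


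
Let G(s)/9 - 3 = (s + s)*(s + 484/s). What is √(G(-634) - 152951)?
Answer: 2*√1772749 ≈ 2662.9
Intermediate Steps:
G(s) = 27 + 18*s*(s + 484/s) (G(s) = 27 + 9*((s + s)*(s + 484/s)) = 27 + 9*((2*s)*(s + 484/s)) = 27 + 9*(2*s*(s + 484/s)) = 27 + 18*s*(s + 484/s))
√(G(-634) - 152951) = √((8739 + 18*(-634)²) - 152951) = √((8739 + 18*401956) - 152951) = √((8739 + 7235208) - 152951) = √(7243947 - 152951) = √7090996 = 2*√1772749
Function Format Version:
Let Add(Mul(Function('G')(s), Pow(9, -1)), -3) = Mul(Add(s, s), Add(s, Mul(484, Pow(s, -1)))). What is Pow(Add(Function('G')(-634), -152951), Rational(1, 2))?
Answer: Mul(2, Pow(1772749, Rational(1, 2))) ≈ 2662.9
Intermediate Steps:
Function('G')(s) = Add(27, Mul(18, s, Add(s, Mul(484, Pow(s, -1))))) (Function('G')(s) = Add(27, Mul(9, Mul(Add(s, s), Add(s, Mul(484, Pow(s, -1)))))) = Add(27, Mul(9, Mul(Mul(2, s), Add(s, Mul(484, Pow(s, -1)))))) = Add(27, Mul(9, Mul(2, s, Add(s, Mul(484, Pow(s, -1)))))) = Add(27, Mul(18, s, Add(s, Mul(484, Pow(s, -1))))))
Pow(Add(Function('G')(-634), -152951), Rational(1, 2)) = Pow(Add(Add(8739, Mul(18, Pow(-634, 2))), -152951), Rational(1, 2)) = Pow(Add(Add(8739, Mul(18, 401956)), -152951), Rational(1, 2)) = Pow(Add(Add(8739, 7235208), -152951), Rational(1, 2)) = Pow(Add(7243947, -152951), Rational(1, 2)) = Pow(7090996, Rational(1, 2)) = Mul(2, Pow(1772749, Rational(1, 2)))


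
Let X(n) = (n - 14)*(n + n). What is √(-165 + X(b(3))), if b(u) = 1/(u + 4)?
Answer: I*√8279/7 ≈ 12.998*I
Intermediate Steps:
b(u) = 1/(4 + u)
X(n) = 2*n*(-14 + n) (X(n) = (-14 + n)*(2*n) = 2*n*(-14 + n))
√(-165 + X(b(3))) = √(-165 + 2*(-14 + 1/(4 + 3))/(4 + 3)) = √(-165 + 2*(-14 + 1/7)/7) = √(-165 + 2*(⅐)*(-14 + ⅐)) = √(-165 + 2*(⅐)*(-97/7)) = √(-165 - 194/49) = √(-8279/49) = I*√8279/7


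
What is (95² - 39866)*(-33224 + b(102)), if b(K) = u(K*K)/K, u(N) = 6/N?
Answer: 181229809634471/176868 ≈ 1.0247e+9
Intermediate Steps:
b(K) = 6/K³ (b(K) = (6/((K*K)))/K = (6/(K²))/K = (6/K²)/K = 6/K³)
(95² - 39866)*(-33224 + b(102)) = (95² - 39866)*(-33224 + 6/102³) = (9025 - 39866)*(-33224 + 6*(1/1061208)) = -30841*(-33224 + 1/176868) = -30841*(-5876262431/176868) = 181229809634471/176868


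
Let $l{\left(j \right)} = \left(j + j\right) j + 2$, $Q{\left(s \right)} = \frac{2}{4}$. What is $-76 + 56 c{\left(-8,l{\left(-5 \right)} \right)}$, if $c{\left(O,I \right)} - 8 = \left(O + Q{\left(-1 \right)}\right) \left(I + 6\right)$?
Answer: $-23988$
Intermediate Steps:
$Q{\left(s \right)} = \frac{1}{2}$ ($Q{\left(s \right)} = 2 \cdot \frac{1}{4} = \frac{1}{2}$)
$l{\left(j \right)} = 2 + 2 j^{2}$ ($l{\left(j \right)} = 2 j j + 2 = 2 j^{2} + 2 = 2 + 2 j^{2}$)
$c{\left(O,I \right)} = 8 + \left(\frac{1}{2} + O\right) \left(6 + I\right)$ ($c{\left(O,I \right)} = 8 + \left(O + \frac{1}{2}\right) \left(I + 6\right) = 8 + \left(\frac{1}{2} + O\right) \left(6 + I\right)$)
$-76 + 56 c{\left(-8,l{\left(-5 \right)} \right)} = -76 + 56 \left(11 + \frac{2 + 2 \left(-5\right)^{2}}{2} + 6 \left(-8\right) + \left(2 + 2 \left(-5\right)^{2}\right) \left(-8\right)\right) = -76 + 56 \left(11 + \frac{2 + 2 \cdot 25}{2} - 48 + \left(2 + 2 \cdot 25\right) \left(-8\right)\right) = -76 + 56 \left(11 + \frac{2 + 50}{2} - 48 + \left(2 + 50\right) \left(-8\right)\right) = -76 + 56 \left(11 + \frac{1}{2} \cdot 52 - 48 + 52 \left(-8\right)\right) = -76 + 56 \left(11 + 26 - 48 - 416\right) = -76 + 56 \left(-427\right) = -76 - 23912 = -23988$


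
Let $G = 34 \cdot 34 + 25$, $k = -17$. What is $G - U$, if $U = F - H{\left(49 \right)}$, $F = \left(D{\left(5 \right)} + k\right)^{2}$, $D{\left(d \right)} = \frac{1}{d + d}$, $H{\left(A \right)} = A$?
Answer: $\frac{94439}{100} \approx 944.39$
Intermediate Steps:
$D{\left(d \right)} = \frac{1}{2 d}$
$F = \frac{28561}{100}$ ($F = \left(\frac{1}{2 \cdot 5} - 17\right)^{2} = \left(\frac{1}{2} \cdot \frac{1}{5} - 17\right)^{2} = \left(\frac{1}{10} - 17\right)^{2} = \left(- \frac{169}{10}\right)^{2} = \frac{28561}{100} \approx 285.61$)
$G = 1181$ ($G = 1156 + 25 = 1181$)
$U = \frac{23661}{100}$ ($U = \frac{28561}{100} - 49 = \frac{23661}{100} \approx 236.61$)
$G - U = 1181 - \frac{23661}{100} = \frac{94439}{100}$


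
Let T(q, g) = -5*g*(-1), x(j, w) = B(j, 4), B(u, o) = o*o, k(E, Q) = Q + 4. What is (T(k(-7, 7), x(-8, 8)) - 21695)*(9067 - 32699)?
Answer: 510805680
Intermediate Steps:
k(E, Q) = 4 + Q
B(u, o) = o²
x(j, w) = 16 (x(j, w) = 4² = 16)
T(q, g) = 5*g
(T(k(-7, 7), x(-8, 8)) - 21695)*(9067 - 32699) = (5*16 - 21695)*(9067 - 32699) = (80 - 21695)*(-23632) = -21615*(-23632) = 510805680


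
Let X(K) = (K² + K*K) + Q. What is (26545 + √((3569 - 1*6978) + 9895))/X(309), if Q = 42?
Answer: 26545/191004 + √6486/191004 ≈ 0.13940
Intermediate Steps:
X(K) = 42 + 2*K² (X(K) = (K² + K*K) + 42 = (K² + K²) + 42 = 2*K² + 42 = 42 + 2*K²)
(26545 + √((3569 - 1*6978) + 9895))/X(309) = (26545 + √((3569 - 1*6978) + 9895))/(42 + 2*309²) = (26545 + √((3569 - 6978) + 9895))/(42 + 2*95481) = (26545 + √(-3409 + 9895))/(42 + 190962) = (26545 + √6486)/191004 = (26545 + √6486)*(1/191004) = 26545/191004 + √6486/191004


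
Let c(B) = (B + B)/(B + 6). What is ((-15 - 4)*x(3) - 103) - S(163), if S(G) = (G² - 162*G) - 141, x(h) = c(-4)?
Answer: -49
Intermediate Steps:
c(B) = 2*B/(6 + B) (c(B) = (2*B)/(6 + B) = 2*B/(6 + B))
x(h) = -4 (x(h) = 2*(-4)/(6 - 4) = 2*(-4)/2 = 2*(-4)*(½) = -4)
S(G) = -141 + G² - 162*G
((-15 - 4)*x(3) - 103) - S(163) = ((-15 - 4)*(-4) - 103) - (-141 + 163² - 162*163) = (-19*(-4) - 103) - (-141 + 26569 - 26406) = (76 - 103) - 1*22 = -27 - 22 = -49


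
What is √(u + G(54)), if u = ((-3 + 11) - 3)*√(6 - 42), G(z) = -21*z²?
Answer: √(-61236 + 30*I) ≈ 0.0606 + 247.46*I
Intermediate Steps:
u = 30*I (u = (8 - 3)*√(-36) = 5*(6*I) = 30*I ≈ 30.0*I)
√(u + G(54)) = √(30*I - 21*54²) = √(30*I - 21*2916) = √(30*I - 61236) = √(-61236 + 30*I)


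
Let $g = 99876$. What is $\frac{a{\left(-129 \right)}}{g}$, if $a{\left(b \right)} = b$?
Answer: $- \frac{43}{33292} \approx -0.0012916$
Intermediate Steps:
$\frac{a{\left(-129 \right)}}{g} = - \frac{129}{99876} = \left(-129\right) \frac{1}{99876} = - \frac{43}{33292}$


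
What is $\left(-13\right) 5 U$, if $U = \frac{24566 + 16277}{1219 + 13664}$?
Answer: $- \frac{241345}{1353} \approx -178.38$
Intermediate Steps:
$U = \frac{3713}{1353}$ ($U = \frac{40843}{14883} = 40843 \cdot \frac{1}{14883} = \frac{3713}{1353} \approx 2.7443$)
$\left(-13\right) 5 U = \left(-13\right) 5 \cdot \frac{3713}{1353} = \left(-65\right) \frac{3713}{1353} = - \frac{241345}{1353}$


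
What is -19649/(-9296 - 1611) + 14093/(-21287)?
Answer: 264555912/232177309 ≈ 1.1395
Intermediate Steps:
-19649/(-9296 - 1611) + 14093/(-21287) = -19649/(-10907) + 14093*(-1/21287) = -19649*(-1/10907) - 14093/21287 = 19649/10907 - 14093/21287 = 264555912/232177309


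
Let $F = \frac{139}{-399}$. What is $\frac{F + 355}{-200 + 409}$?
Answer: $\frac{141506}{83391} \approx 1.6969$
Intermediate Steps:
$F = - \frac{139}{399}$ ($F = 139 \left(- \frac{1}{399}\right) = - \frac{139}{399} \approx -0.34837$)
$\frac{F + 355}{-200 + 409} = \frac{- \frac{139}{399} + 355}{-200 + 409} = \frac{141506}{399 \cdot 209} = \frac{141506}{399} \cdot \frac{1}{209} = \frac{141506}{83391}$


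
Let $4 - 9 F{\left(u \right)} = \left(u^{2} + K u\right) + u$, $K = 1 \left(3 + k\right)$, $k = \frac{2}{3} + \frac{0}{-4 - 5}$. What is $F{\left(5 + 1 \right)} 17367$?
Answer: $-115780$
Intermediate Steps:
$k = \frac{2}{3}$ ($k = 2 \cdot \frac{1}{3} + \frac{0}{-9} = \frac{2}{3} + 0 \left(- \frac{1}{9}\right) = \frac{2}{3} + 0 = \frac{2}{3} \approx 0.66667$)
$K = \frac{11}{3}$ ($K = 1 \left(3 + \frac{2}{3}\right) = 1 \cdot \frac{11}{3} = \frac{11}{3} \approx 3.6667$)
$F{\left(u \right)} = \frac{4}{9} - \frac{14 u}{27} - \frac{u^{2}}{9}$ ($F{\left(u \right)} = \frac{4}{9} - \frac{\left(u^{2} + \frac{11 u}{3}\right) + u}{9} = \frac{4}{9} - \frac{u^{2} + \frac{14 u}{3}}{9} = \frac{4}{9} - \left(\frac{u^{2}}{9} + \frac{14 u}{27}\right) = \frac{4}{9} - \frac{14 u}{27} - \frac{u^{2}}{9}$)
$F{\left(5 + 1 \right)} 17367 = \left(\frac{4}{9} - \frac{14 \left(5 + 1\right)}{27} - \frac{\left(5 + 1\right)^{2}}{9}\right) 17367 = \left(\frac{4}{9} - \frac{28}{9} - \frac{6^{2}}{9}\right) 17367 = \left(\frac{4}{9} - \frac{28}{9} - 4\right) 17367 = \left(- \frac{20}{3}\right) 17367 = -115780$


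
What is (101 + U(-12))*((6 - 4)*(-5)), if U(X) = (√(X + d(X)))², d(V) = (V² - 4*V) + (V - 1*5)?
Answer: -2640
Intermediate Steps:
d(V) = -5 + V² - 3*V (d(V) = (V² - 4*V) + (V - 5) = (V² - 4*V) + (-5 + V) = -5 + V² - 3*V)
U(X) = -5 + X² - 2*X (U(X) = (√(X + (-5 + X² - 3*X)))² = (√(-5 + X² - 2*X))² = -5 + X² - 2*X)
(101 + U(-12))*((6 - 4)*(-5)) = (101 + (-5 + (-12)² - 2*(-12)))*((6 - 4)*(-5)) = (101 + (-5 + 144 + 24))*(2*(-5)) = (101 + 163)*(-10) = 264*(-10) = -2640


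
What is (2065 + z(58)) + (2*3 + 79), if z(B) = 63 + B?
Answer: 2271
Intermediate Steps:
(2065 + z(58)) + (2*3 + 79) = (2065 + (63 + 58)) + (2*3 + 79) = (2065 + 121) + (6 + 79) = 2186 + 85 = 2271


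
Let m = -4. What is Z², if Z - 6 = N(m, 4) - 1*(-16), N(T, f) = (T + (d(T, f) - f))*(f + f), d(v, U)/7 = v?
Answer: 70756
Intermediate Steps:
d(v, U) = 7*v
N(T, f) = 2*f*(-f + 8*T) (N(T, f) = (T + (7*T - f))*(f + f) = (T + (-f + 7*T))*(2*f) = (-f + 8*T)*(2*f) = 2*f*(-f + 8*T))
Z = -266 (Z = 6 + (2*4*(-1*4 + 8*(-4)) - 1*(-16)) = 6 + (2*4*(-4 - 32) + 16) = 6 + (2*4*(-36) + 16) = 6 + (-288 + 16) = 6 - 272 = -266)
Z² = (-266)² = 70756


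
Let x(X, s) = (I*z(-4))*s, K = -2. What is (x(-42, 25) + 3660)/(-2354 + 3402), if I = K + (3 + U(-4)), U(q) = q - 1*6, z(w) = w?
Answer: 570/131 ≈ 4.3511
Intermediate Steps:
U(q) = -6 + q (U(q) = q - 6 = -6 + q)
I = -9 (I = -2 + (3 + (-6 - 4)) = -2 + (3 - 10) = -2 - 7 = -9)
x(X, s) = 36*s (x(X, s) = (-9*(-4))*s = 36*s)
(x(-42, 25) + 3660)/(-2354 + 3402) = (36*25 + 3660)/(-2354 + 3402) = (900 + 3660)/1048 = 4560*(1/1048) = 570/131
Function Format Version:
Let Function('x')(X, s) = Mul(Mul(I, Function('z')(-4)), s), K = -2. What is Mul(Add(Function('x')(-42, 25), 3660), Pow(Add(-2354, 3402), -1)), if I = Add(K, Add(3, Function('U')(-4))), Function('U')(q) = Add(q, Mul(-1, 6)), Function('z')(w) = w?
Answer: Rational(570, 131) ≈ 4.3511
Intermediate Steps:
Function('U')(q) = Add(-6, q) (Function('U')(q) = Add(q, -6) = Add(-6, q))
I = -9 (I = Add(-2, Add(3, Add(-6, -4))) = Add(-2, Add(3, -10)) = Add(-2, -7) = -9)
Function('x')(X, s) = Mul(36, s) (Function('x')(X, s) = Mul(Mul(-9, -4), s) = Mul(36, s))
Mul(Add(Function('x')(-42, 25), 3660), Pow(Add(-2354, 3402), -1)) = Mul(Add(Mul(36, 25), 3660), Pow(Add(-2354, 3402), -1)) = Mul(Add(900, 3660), Pow(1048, -1)) = Mul(4560, Rational(1, 1048)) = Rational(570, 131)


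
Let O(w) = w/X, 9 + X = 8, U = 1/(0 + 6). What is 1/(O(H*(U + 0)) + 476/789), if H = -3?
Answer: 1578/1741 ≈ 0.90638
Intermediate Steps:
U = ⅙ (U = 1/6 = ⅙ ≈ 0.16667)
X = -1 (X = -9 + 8 = -1)
O(w) = -w (O(w) = w/(-1) = w*(-1) = -w)
1/(O(H*(U + 0)) + 476/789) = 1/(-(-3)*(⅙ + 0) + 476/789) = 1/(-(-3)/6 + 476*(1/789)) = 1/(-1*(-½) + 476/789) = 1/(½ + 476/789) = 1/(1741/1578) = 1578/1741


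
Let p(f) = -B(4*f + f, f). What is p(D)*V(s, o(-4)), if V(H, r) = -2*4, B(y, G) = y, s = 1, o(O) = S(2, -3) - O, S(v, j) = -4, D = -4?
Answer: -160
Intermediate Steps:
o(O) = -4 - O
V(H, r) = -8
p(f) = -5*f (p(f) = -(4*f + f) = -5*f)
p(D)*V(s, o(-4)) = -5*(-4)*(-8) = 20*(-8) = -160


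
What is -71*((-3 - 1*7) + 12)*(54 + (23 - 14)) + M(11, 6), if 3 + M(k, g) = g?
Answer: -8943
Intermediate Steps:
M(k, g) = -3 + g
-71*((-3 - 1*7) + 12)*(54 + (23 - 14)) + M(11, 6) = -71*((-3 - 1*7) + 12)*(54 + (23 - 14)) + (-3 + 6) = -71*((-3 - 7) + 12)*(54 + 9) + 3 = -71*(-10 + 12)*63 + 3 = -142*63 + 3 = -71*126 + 3 = -8946 + 3 = -8943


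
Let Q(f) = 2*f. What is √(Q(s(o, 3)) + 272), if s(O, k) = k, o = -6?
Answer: √278 ≈ 16.673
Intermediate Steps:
√(Q(s(o, 3)) + 272) = √(2*3 + 272) = √(6 + 272) = √278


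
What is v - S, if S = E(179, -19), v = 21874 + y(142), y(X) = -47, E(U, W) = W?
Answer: 21846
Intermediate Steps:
v = 21827 (v = 21874 - 47 = 21827)
S = -19
v - S = 21827 - 1*(-19) = 21827 + 19 = 21846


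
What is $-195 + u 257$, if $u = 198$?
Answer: $50691$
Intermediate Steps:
$-195 + u 257 = -195 + 198 \cdot 257 = -195 + 50886 = 50691$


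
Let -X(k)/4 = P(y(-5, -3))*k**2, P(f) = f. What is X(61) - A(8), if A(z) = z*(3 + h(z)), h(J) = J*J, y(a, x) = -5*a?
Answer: -372636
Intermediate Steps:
X(k) = -100*k**2 (X(k) = -4*(-5*(-5))*k**2 = -100*k**2)
h(J) = J**2
A(z) = z*(3 + z**2)
X(61) - A(8) = -100*61**2 - 8*(3 + 8**2) = -100*3721 - 8*(3 + 64) = -372100 - 8*67 = -372100 - 1*536 = -372100 - 536 = -372636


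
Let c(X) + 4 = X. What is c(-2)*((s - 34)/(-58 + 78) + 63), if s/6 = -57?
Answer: -1326/5 ≈ -265.20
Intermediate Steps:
s = -342 (s = 6*(-57) = -342)
c(X) = -4 + X
c(-2)*((s - 34)/(-58 + 78) + 63) = (-4 - 2)*((-342 - 34)/(-58 + 78) + 63) = -6*(-376/20 + 63) = -6*(-376*1/20 + 63) = -6*(-94/5 + 63) = -6*221/5 = -1326/5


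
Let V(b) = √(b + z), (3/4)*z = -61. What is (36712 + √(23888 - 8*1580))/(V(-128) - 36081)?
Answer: -3973817016/3905516311 - 432972*√703/3905516311 - 73424*I*√471/3905516311 - 8*I*√331113/3905516311 ≈ -1.0204 - 0.00040919*I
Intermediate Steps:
z = -244/3 (z = (4/3)*(-61) = -244/3 ≈ -81.333)
V(b) = √(-244/3 + b) (V(b) = √(b - 244/3) = √(-244/3 + b))
(36712 + √(23888 - 8*1580))/(V(-128) - 36081) = (36712 + √(23888 - 8*1580))/(√(-732 + 9*(-128))/3 - 36081) = (36712 + √(23888 - 12640))/(√(-732 - 1152)/3 - 36081) = (36712 + √11248)/(√(-1884)/3 - 36081) = (36712 + 4*√703)/((2*I*√471)/3 - 36081) = (36712 + 4*√703)/(2*I*√471/3 - 36081) = (36712 + 4*√703)/(-36081 + 2*I*√471/3)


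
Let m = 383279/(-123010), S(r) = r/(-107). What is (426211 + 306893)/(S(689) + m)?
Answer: -3216388721760/41921581 ≈ -76724.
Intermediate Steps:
S(r) = -r/107 (S(r) = r*(-1/107) = -r/107)
m = -383279/123010 (m = 383279*(-1/123010) = -383279/123010 ≈ -3.1158)
(426211 + 306893)/(S(689) + m) = (426211 + 306893)/(-1/107*689 - 383279/123010) = 733104/(-689/107 - 383279/123010) = 733104/(-125764743/13162070) = 733104*(-13162070/125764743) = -3216388721760/41921581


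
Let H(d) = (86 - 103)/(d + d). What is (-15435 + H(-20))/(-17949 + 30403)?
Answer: -47491/38320 ≈ -1.2393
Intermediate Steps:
H(d) = -17/(2*d) (H(d) = -17*1/(2*d) = -17/(2*d))
(-15435 + H(-20))/(-17949 + 30403) = (-15435 - 17/2/(-20))/(-17949 + 30403) = (-15435 - 17/2*(-1/20))/12454 = (-15435 + 17/40)*(1/12454) = -617383/40*1/12454 = -47491/38320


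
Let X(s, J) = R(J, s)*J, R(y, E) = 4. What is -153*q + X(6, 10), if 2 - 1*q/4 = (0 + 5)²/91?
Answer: -92444/91 ≈ -1015.9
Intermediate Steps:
q = 628/91 (q = 8 - 4*(0 + 5)²/91 = 8 - 4*5²/91 = 8 - 100/91 = 628/91 ≈ 6.9011)
X(s, J) = 4*J
-153*q + X(6, 10) = -153*628/91 + 4*10 = -96084/91 + 40 = -92444/91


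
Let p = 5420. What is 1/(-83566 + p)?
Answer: -1/78146 ≈ -1.2797e-5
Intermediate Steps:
1/(-83566 + p) = 1/(-83566 + 5420) = 1/(-78146) = -1/78146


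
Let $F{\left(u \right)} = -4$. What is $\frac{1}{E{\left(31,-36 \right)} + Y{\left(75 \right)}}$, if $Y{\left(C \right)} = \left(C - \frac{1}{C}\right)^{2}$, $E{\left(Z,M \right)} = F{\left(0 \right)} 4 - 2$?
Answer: $\frac{5625}{31528126} \approx 0.00017841$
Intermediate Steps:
$E{\left(Z,M \right)} = -18$ ($E{\left(Z,M \right)} = \left(-4\right) 4 - 2 = -16 - 2 = -18$)
$\frac{1}{E{\left(31,-36 \right)} + Y{\left(75 \right)}} = \frac{1}{-18 + \frac{\left(-1 + 75^{2}\right)^{2}}{5625}} = \frac{1}{-18 + \frac{\left(-1 + 5625\right)^{2}}{5625}} = \frac{1}{-18 + \frac{5624^{2}}{5625}} = \frac{1}{-18 + \frac{1}{5625} \cdot 31629376} = \frac{1}{-18 + \frac{31629376}{5625}} = \frac{1}{\frac{31528126}{5625}} = \frac{5625}{31528126}$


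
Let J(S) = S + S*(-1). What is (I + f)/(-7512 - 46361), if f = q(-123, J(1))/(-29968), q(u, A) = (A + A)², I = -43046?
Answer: 43046/53873 ≈ 0.79903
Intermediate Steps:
J(S) = 0 (J(S) = S - S = 0)
q(u, A) = 4*A² (q(u, A) = (2*A)² = 4*A²)
f = 0 (f = (4*0²)/(-29968) = (4*0)*(-1/29968) = 0*(-1/29968) = 0)
(I + f)/(-7512 - 46361) = (-43046 + 0)/(-7512 - 46361) = -43046/(-53873) = -43046*(-1/53873) = 43046/53873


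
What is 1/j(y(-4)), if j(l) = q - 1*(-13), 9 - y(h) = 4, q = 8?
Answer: 1/21 ≈ 0.047619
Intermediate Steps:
y(h) = 5 (y(h) = 9 - 1*4 = 9 - 4 = 5)
j(l) = 21 (j(l) = 8 - 1*(-13) = 8 + 13 = 21)
1/j(y(-4)) = 1/21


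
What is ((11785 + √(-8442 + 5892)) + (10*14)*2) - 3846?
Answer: 8219 + 5*I*√102 ≈ 8219.0 + 50.497*I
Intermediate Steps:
((11785 + √(-8442 + 5892)) + (10*14)*2) - 3846 = ((11785 + √(-2550)) + 140*2) - 3846 = ((11785 + 5*I*√102) + 280) - 3846 = (12065 + 5*I*√102) - 3846 = 8219 + 5*I*√102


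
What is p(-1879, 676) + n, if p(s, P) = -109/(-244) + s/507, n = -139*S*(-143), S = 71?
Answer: 174584614823/123708 ≈ 1.4113e+6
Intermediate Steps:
n = 1411267 (n = -139*71*(-143) = -9869*(-143) = 1411267)
p(s, P) = 109/244 + s/507 (p(s, P) = -109*(-1/244) + s*(1/507) = 109/244 + s/507)
p(-1879, 676) + n = (109/244 + (1/507)*(-1879)) + 1411267 = (109/244 - 1879/507) + 1411267 = -403213/123708 + 1411267 = 174584614823/123708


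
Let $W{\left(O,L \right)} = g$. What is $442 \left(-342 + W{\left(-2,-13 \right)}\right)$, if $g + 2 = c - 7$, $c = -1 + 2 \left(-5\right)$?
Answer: $-160004$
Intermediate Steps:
$c = -11$ ($c = -1 - 10 = -11$)
$g = -20$ ($g = -2 - 18 = -20$)
$W{\left(O,L \right)} = -20$
$442 \left(-342 + W{\left(-2,-13 \right)}\right) = 442 \left(-342 - 20\right) = 442 \left(-362\right) = -160004$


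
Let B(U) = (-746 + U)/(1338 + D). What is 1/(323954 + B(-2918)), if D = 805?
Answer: 2143/694229758 ≈ 3.0869e-6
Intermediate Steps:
B(U) = -746/2143 + U/2143 (B(U) = (-746 + U)/(1338 + 805) = (-746 + U)/2143 = (-746 + U)*(1/2143) = -746/2143 + U/2143)
1/(323954 + B(-2918)) = 1/(323954 + (-746/2143 + (1/2143)*(-2918))) = 1/(323954 + (-746/2143 - 2918/2143)) = 1/(323954 - 3664/2143) = 1/(694229758/2143) = 2143/694229758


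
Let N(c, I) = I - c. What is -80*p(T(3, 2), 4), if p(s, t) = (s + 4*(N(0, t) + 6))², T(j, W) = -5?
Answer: -98000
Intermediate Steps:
p(s, t) = (24 + s + 4*t)² (p(s, t) = (s + 4*((t - 1*0) + 6))² = (s + 4*((t + 0) + 6))² = (s + 4*(t + 6))² = (s + 4*(6 + t))² = (s + (24 + 4*t))² = (24 + s + 4*t)²)
-80*p(T(3, 2), 4) = -80*(24 - 5 + 4*4)² = -80*(24 - 5 + 16)² = -80*35² = -80*1225 = -98000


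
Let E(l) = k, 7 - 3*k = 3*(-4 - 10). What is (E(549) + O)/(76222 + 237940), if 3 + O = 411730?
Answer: 617615/471243 ≈ 1.3106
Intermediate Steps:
O = 411727 (O = -3 + 411730 = 411727)
k = 49/3 (k = 7/3 - (-4 - 10) = 7/3 - (-14) = 7/3 - 1/3*(-42) = 7/3 + 14 = 49/3 ≈ 16.333)
E(l) = 49/3
(E(549) + O)/(76222 + 237940) = (49/3 + 411727)/(76222 + 237940) = (1235230/3)/314162 = (1235230/3)*(1/314162) = 617615/471243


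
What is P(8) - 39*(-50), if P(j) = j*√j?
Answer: 1950 + 16*√2 ≈ 1972.6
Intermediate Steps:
P(j) = j^(3/2)
P(8) - 39*(-50) = 8^(3/2) - 39*(-50) = 16*√2 + 1950 = 1950 + 16*√2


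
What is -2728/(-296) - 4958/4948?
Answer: 751911/91538 ≈ 8.2142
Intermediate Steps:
-2728/(-296) - 4958/4948 = -2728*(-1/296) - 4958*1/4948 = 341/37 - 2479/2474 = 751911/91538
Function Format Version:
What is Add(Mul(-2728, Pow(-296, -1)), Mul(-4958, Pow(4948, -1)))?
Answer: Rational(751911, 91538) ≈ 8.2142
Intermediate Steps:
Add(Mul(-2728, Pow(-296, -1)), Mul(-4958, Pow(4948, -1))) = Add(Mul(-2728, Rational(-1, 296)), Mul(-4958, Rational(1, 4948))) = Add(Rational(341, 37), Rational(-2479, 2474)) = Rational(751911, 91538)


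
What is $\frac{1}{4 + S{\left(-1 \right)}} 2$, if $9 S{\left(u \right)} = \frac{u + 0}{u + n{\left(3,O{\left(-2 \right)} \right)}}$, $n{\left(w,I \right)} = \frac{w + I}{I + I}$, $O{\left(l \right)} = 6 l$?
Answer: $\frac{45}{94} \approx 0.47872$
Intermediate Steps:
$n{\left(w,I \right)} = \frac{I + w}{2 I}$
$S{\left(u \right)} = \frac{u}{9 \left(\frac{3}{8} + u\right)}$ ($S{\left(u \right)} = \frac{\left(u + 0\right) \frac{1}{u + \frac{6 \left(-2\right) + 3}{2 \cdot 6 \left(-2\right)}}}{9} = \frac{u \frac{1}{u + \frac{-12 + 3}{2 \left(-12\right)}}}{9} = \frac{u \frac{1}{u + \frac{1}{2} \left(- \frac{1}{12}\right) \left(-9\right)}}{9} = \frac{u \frac{1}{u + \frac{3}{8}}}{9} = \frac{u \frac{1}{\frac{3}{8} + u}}{9} = \frac{u}{9 \left(\frac{3}{8} + u\right)}$)
$\frac{1}{4 + S{\left(-1 \right)}} 2 = \frac{1}{4 + \frac{8}{9} \left(-1\right) \frac{1}{3 + 8 \left(-1\right)}} 2 = \frac{1}{4 + \frac{8}{9} \left(-1\right) \frac{1}{3 - 8}} \cdot 2 = \frac{1}{4 + \frac{8}{9} \left(-1\right) \frac{1}{-5}} \cdot 2 = \frac{1}{4 + \frac{8}{9} \left(-1\right) \left(- \frac{1}{5}\right)} 2 = \frac{1}{4 + \frac{8}{45}} \cdot 2 = \frac{1}{\frac{188}{45}} \cdot 2 = \frac{45}{188} \cdot 2 = \frac{45}{94}$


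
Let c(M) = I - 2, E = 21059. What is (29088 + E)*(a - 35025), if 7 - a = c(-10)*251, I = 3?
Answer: -1768634543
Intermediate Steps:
c(M) = 1 (c(M) = 3 - 2 = 1)
a = -244 (a = 7 - 251 = -244)
(29088 + E)*(a - 35025) = (29088 + 21059)*(-244 - 35025) = 50147*(-35269) = -1768634543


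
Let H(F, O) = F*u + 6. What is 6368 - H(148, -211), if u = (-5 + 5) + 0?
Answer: 6362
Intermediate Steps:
u = 0 (u = 0 + 0 = 0)
H(F, O) = 6 (H(F, O) = F*0 + 6 = 0 + 6 = 6)
6368 - H(148, -211) = 6368 - 1*6 = 6368 - 6 = 6362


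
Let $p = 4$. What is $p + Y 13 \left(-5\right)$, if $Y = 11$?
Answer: $-711$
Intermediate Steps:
$p + Y 13 \left(-5\right) = 4 + 11 \cdot 13 \left(-5\right) = 4 + 11 \left(-65\right) = 4 - 715 = -711$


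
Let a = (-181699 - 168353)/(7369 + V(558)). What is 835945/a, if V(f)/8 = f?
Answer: -9891737185/350052 ≈ -28258.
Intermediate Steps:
V(f) = 8*f
a = -350052/11833 (a = (-181699 - 168353)/(7369 + 8*558) = -350052/(7369 + 4464) = -350052/11833 ≈ -29.583)
835945/a = 835945/(-350052/11833) = 835945*(-11833/350052) = -9891737185/350052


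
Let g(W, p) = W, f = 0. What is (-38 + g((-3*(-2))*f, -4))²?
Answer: 1444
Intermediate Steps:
(-38 + g((-3*(-2))*f, -4))² = (-38 - 3*(-2)*0)² = (-38 + 6*0)² = (-38 + 0)² = (-38)² = 1444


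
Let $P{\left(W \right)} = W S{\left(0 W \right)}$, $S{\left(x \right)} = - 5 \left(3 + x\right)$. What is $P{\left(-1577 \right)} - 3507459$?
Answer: $-3483804$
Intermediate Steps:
$S{\left(x \right)} = -15 - 5 x$
$P{\left(W \right)} = - 15 W$ ($P{\left(W \right)} = W \left(-15 - 5 \cdot 0 W\right) = W \left(-15 - 0\right) = W \left(-15 + 0\right) = W \left(-15\right) = - 15 W$)
$P{\left(-1577 \right)} - 3507459 = \left(-15\right) \left(-1577\right) - 3507459 = 23655 - 3507459 = -3483804$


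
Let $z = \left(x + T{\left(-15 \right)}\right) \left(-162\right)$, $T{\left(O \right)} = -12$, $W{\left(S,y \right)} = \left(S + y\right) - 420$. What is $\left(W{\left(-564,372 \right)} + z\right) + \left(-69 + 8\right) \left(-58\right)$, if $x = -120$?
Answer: $24310$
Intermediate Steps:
$W{\left(S,y \right)} = -420 + S + y$
$z = 21384$ ($z = \left(-120 - 12\right) \left(-162\right) = \left(-132\right) \left(-162\right) = 21384$)
$\left(W{\left(-564,372 \right)} + z\right) + \left(-69 + 8\right) \left(-58\right) = \left(\left(-420 - 564 + 372\right) + 21384\right) + \left(-69 + 8\right) \left(-58\right) = \left(-612 + 21384\right) - -3538 = 20772 + 3538 = 24310$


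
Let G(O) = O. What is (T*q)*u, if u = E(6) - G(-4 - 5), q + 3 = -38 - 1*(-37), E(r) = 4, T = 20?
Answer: -1040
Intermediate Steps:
q = -4 (q = -3 + (-38 - 1*(-37)) = -3 + (-38 + 37) = -3 - 1 = -4)
u = 13 (u = 4 - (-4 - 5) = 4 - 1*(-9) = 4 + 9 = 13)
(T*q)*u = (20*(-4))*13 = -80*13 = -1040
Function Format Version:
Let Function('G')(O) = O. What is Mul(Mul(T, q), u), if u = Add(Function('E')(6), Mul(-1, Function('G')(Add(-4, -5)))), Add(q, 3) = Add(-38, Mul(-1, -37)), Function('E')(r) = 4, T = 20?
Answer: -1040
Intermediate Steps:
q = -4 (q = Add(-3, Add(-38, Mul(-1, -37))) = Add(-3, Add(-38, 37)) = Add(-3, -1) = -4)
u = 13 (u = Add(4, Mul(-1, Add(-4, -5))) = Add(4, Mul(-1, -9)) = Add(4, 9) = 13)
Mul(Mul(T, q), u) = Mul(Mul(20, -4), 13) = Mul(-80, 13) = -1040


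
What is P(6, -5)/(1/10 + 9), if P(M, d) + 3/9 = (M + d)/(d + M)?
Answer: 20/273 ≈ 0.073260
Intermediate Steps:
P(M, d) = ⅔ (P(M, d) = -⅓ + (M + d)/(d + M) = -⅓ + (M + d)/(M + d) = -⅓ + 1 = ⅔)
P(6, -5)/(1/10 + 9) = (⅔)/(1/10 + 9) = (⅔)/(⅒ + 9) = (⅔)/(91/10) = (10/91)*(⅔) = 20/273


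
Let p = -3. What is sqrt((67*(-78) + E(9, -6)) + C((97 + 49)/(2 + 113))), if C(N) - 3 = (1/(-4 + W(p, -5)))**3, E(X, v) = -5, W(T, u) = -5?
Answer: I*sqrt(3811213)/27 ≈ 72.305*I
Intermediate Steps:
C(N) = 2186/729 (C(N) = 3 + (1/(-4 - 5))**3 = 3 + (1/(-9))**3 = 3 + (-1/9)**3 = 3 - 1/729 = 2186/729)
sqrt((67*(-78) + E(9, -6)) + C((97 + 49)/(2 + 113))) = sqrt((67*(-78) - 5) + 2186/729) = sqrt((-5226 - 5) + 2186/729) = sqrt(-5231 + 2186/729) = sqrt(-3811213/729) = I*sqrt(3811213)/27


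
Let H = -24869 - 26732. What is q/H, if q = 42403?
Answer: -42403/51601 ≈ -0.82175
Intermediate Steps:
H = -51601
q/H = 42403/(-51601) = 42403*(-1/51601) = -42403/51601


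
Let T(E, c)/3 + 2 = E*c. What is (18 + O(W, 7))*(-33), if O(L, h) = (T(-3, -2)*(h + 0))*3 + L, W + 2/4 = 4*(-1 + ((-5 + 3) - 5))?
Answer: -15675/2 ≈ -7837.5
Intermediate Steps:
T(E, c) = -6 + 3*E*c (T(E, c) = -6 + 3*(E*c) = -6 + 3*E*c)
W = -65/2 (W = -½ + 4*(-1 + ((-5 + 3) - 5)) = -½ + 4*(-1 + (-2 - 5)) = -½ + 4*(-1 - 7) = -½ + 4*(-8) = -½ - 32 = -65/2 ≈ -32.500)
O(L, h) = L + 36*h (O(L, h) = ((-6 + 3*(-3)*(-2))*(h + 0))*3 + L = ((-6 + 18)*h)*3 + L = (12*h)*3 + L = 36*h + L = L + 36*h)
(18 + O(W, 7))*(-33) = (18 + (-65/2 + 36*7))*(-33) = (18 + (-65/2 + 252))*(-33) = (18 + 439/2)*(-33) = (475/2)*(-33) = -15675/2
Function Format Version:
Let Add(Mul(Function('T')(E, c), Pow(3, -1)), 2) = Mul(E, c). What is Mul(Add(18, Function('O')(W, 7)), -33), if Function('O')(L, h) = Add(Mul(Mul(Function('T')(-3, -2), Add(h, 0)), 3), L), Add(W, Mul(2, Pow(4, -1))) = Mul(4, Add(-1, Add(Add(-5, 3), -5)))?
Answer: Rational(-15675, 2) ≈ -7837.5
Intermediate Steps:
Function('T')(E, c) = Add(-6, Mul(3, E, c)) (Function('T')(E, c) = Add(-6, Mul(3, Mul(E, c))) = Add(-6, Mul(3, E, c)))
W = Rational(-65, 2) (W = Add(Rational(-1, 2), Mul(4, Add(-1, Add(Add(-5, 3), -5)))) = Add(Rational(-1, 2), Mul(4, Add(-1, Add(-2, -5)))) = Add(Rational(-1, 2), Mul(4, Add(-1, -7))) = Add(Rational(-1, 2), Mul(4, -8)) = Add(Rational(-1, 2), -32) = Rational(-65, 2) ≈ -32.500)
Function('O')(L, h) = Add(L, Mul(36, h)) (Function('O')(L, h) = Add(Mul(Mul(Add(-6, Mul(3, -3, -2)), Add(h, 0)), 3), L) = Add(Mul(Mul(Add(-6, 18), h), 3), L) = Add(Mul(Mul(12, h), 3), L) = Add(Mul(36, h), L) = Add(L, Mul(36, h)))
Mul(Add(18, Function('O')(W, 7)), -33) = Mul(Add(18, Add(Rational(-65, 2), Mul(36, 7))), -33) = Mul(Add(18, Add(Rational(-65, 2), 252)), -33) = Mul(Add(18, Rational(439, 2)), -33) = Mul(Rational(475, 2), -33) = Rational(-15675, 2)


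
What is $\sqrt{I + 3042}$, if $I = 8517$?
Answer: $\sqrt{11559} \approx 107.51$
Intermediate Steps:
$\sqrt{I + 3042} = \sqrt{8517 + 3042} = \sqrt{11559}$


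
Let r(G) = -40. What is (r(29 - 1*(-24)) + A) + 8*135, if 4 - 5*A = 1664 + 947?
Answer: 2593/5 ≈ 518.60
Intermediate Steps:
A = -2607/5 (A = 4/5 - (1664 + 947)/5 = 4/5 - 1/5*2611 = 4/5 - 2611/5 = -2607/5 ≈ -521.40)
(r(29 - 1*(-24)) + A) + 8*135 = (-40 - 2607/5) + 8*135 = -2807/5 + 1080 = 2593/5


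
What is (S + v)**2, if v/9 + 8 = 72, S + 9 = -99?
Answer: 219024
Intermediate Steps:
S = -108 (S = -9 - 99 = -108)
v = 576 (v = -72 + 9*72 = -72 + 648 = 576)
(S + v)**2 = (-108 + 576)**2 = 468**2 = 219024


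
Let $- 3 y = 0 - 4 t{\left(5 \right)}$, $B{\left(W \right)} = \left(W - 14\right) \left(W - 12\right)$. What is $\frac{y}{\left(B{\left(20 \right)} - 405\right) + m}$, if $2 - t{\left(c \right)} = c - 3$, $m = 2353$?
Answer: $0$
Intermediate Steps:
$t{\left(c \right)} = 5 - c$ ($t{\left(c \right)} = 2 - \left(c - 3\right) = 2 - \left(-3 + c\right) = 5 - c$)
$B{\left(W \right)} = \left(-14 + W\right) \left(-12 + W\right)$
$y = 0$ ($y = - \frac{0 - 4 \left(5 - 5\right)}{3} = - \frac{0 - 0}{3} = - \frac{0 + 0}{3} = \left(- \frac{1}{3}\right) 0 = 0$)
$\frac{y}{\left(B{\left(20 \right)} - 405\right) + m} = \frac{1}{\left(\left(168 + 20^{2} - 520\right) - 405\right) + 2353} \cdot 0 = \frac{1}{\left(\left(168 + 400 - 520\right) - 405\right) + 2353} \cdot 0 = \frac{1}{\left(48 - 405\right) + 2353} \cdot 0 = \frac{1}{-357 + 2353} \cdot 0 = \frac{1}{1996} \cdot 0 = 0$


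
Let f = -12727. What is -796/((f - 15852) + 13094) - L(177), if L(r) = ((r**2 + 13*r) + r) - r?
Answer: -520759754/15485 ≈ -33630.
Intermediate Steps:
L(r) = r**2 + 13*r (L(r) = (r**2 + 14*r) - r = r**2 + 13*r)
-796/((f - 15852) + 13094) - L(177) = -796/((-12727 - 15852) + 13094) - 177*(13 + 177) = -796/(-28579 + 13094) - 177*190 = -796/(-15485) - 1*33630 = -796*(-1/15485) - 33630 = 796/15485 - 33630 = -520759754/15485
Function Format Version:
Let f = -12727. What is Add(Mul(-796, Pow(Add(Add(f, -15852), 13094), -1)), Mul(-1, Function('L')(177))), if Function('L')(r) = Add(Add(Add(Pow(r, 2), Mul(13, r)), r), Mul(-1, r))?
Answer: Rational(-520759754, 15485) ≈ -33630.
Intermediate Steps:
Function('L')(r) = Add(Pow(r, 2), Mul(13, r)) (Function('L')(r) = Add(Add(Pow(r, 2), Mul(14, r)), Mul(-1, r)) = Add(Pow(r, 2), Mul(13, r)))
Add(Mul(-796, Pow(Add(Add(f, -15852), 13094), -1)), Mul(-1, Function('L')(177))) = Add(Mul(-796, Pow(Add(Add(-12727, -15852), 13094), -1)), Mul(-1, Mul(177, Add(13, 177)))) = Add(Mul(-796, Pow(Add(-28579, 13094), -1)), Mul(-1, Mul(177, 190))) = Add(Mul(-796, Pow(-15485, -1)), Mul(-1, 33630)) = Add(Mul(-796, Rational(-1, 15485)), -33630) = Add(Rational(796, 15485), -33630) = Rational(-520759754, 15485)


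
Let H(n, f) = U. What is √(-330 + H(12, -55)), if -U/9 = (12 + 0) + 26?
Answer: 4*I*√42 ≈ 25.923*I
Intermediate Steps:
U = -342 (U = -9*((12 + 0) + 26) = -9*(12 + 26) = -9*38 = -342)
H(n, f) = -342
√(-330 + H(12, -55)) = √(-330 - 342) = √(-672) = 4*I*√42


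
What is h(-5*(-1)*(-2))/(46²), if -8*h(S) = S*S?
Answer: -25/4232 ≈ -0.0059074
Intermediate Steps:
h(S) = -S²/8 (h(S) = -S*S/8 = -S²/8)
h(-5*(-1)*(-2))/(46²) = (-(-5*(-1)*(-2))²/8)/(46²) = -(5*(-2))²/8/2116 = -⅛*(-10)²*(1/2116) = -⅛*100*(1/2116) = -25/2*1/2116 = -25/4232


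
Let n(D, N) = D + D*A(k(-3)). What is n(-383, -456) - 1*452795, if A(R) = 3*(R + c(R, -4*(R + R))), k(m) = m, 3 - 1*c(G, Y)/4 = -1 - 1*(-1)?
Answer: -463519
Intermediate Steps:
c(G, Y) = 12 (c(G, Y) = 12 - 4*(-1 - 1*(-1)) = 12 - 4*(-1 + 1) = 12 - 4*0 = 12 + 0 = 12)
A(R) = 36 + 3*R (A(R) = 3*(R + 12) = 3*(12 + R) = 36 + 3*R)
n(D, N) = 28*D (n(D, N) = D + D*(36 + 3*(-3)) = D + D*(36 - 9) = D + D*27 = D + 27*D = 28*D)
n(-383, -456) - 1*452795 = 28*(-383) - 1*452795 = -10724 - 452795 = -463519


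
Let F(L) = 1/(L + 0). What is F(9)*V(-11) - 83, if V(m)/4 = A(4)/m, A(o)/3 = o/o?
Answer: -2743/33 ≈ -83.121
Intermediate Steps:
A(o) = 3 (A(o) = 3*(o/o) = 3*1 = 3)
F(L) = 1/L
V(m) = 12/m (V(m) = 4*(3/m) = 12/m)
F(9)*V(-11) - 83 = (12/(-11))/9 - 83 = (12*(-1/11))/9 - 83 = (⅑)*(-12/11) - 83 = -4/33 - 83 = -2743/33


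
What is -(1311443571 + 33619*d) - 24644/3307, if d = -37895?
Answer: -123852353406/3307 ≈ -3.7452e+7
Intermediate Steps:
-(1311443571 + 33619*d) - 24644/3307 = -33619/(1/(-37895 + 39009)) - 24644/3307 = -33619/(1/1114) - 24644*1/3307 = -33619/1/1114 - 24644/3307 = -33619*1114 - 24644/3307 = -37451566 - 24644/3307 = -123852353406/3307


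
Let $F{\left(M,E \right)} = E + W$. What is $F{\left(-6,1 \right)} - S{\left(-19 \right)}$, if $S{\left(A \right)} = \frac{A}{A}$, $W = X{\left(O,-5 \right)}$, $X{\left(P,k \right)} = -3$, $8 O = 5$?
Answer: $-3$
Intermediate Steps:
$O = \frac{5}{8}$ ($O = \frac{1}{8} \cdot 5 = \frac{5}{8} \approx 0.625$)
$W = -3$
$S{\left(A \right)} = 1$
$F{\left(M,E \right)} = -3 + E$ ($F{\left(M,E \right)} = E - 3 = -3 + E$)
$F{\left(-6,1 \right)} - S{\left(-19 \right)} = \left(-3 + 1\right) - 1 = -2 - 1 = -3$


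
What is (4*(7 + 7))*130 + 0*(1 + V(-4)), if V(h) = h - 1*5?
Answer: 7280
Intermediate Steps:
V(h) = -5 + h (V(h) = h - 5 = -5 + h)
(4*(7 + 7))*130 + 0*(1 + V(-4)) = (4*(7 + 7))*130 + 0*(1 + (-5 - 4)) = (4*14)*130 + 0*(1 - 9) = 56*130 + 0*(-8) = 7280 + 0 = 7280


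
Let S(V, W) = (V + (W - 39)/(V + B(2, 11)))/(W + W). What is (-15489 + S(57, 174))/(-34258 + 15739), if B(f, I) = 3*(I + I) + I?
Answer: 240758425/287859336 ≈ 0.83638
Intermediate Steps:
B(f, I) = 7*I (B(f, I) = 3*(2*I) + I = 6*I + I = 7*I)
S(V, W) = (V + (-39 + W)/(77 + V))/(2*W) (S(V, W) = (V + (W - 39)/(V + 7*11))/(W + W) = (V + (-39 + W)/(V + 77))/((2*W)) = (V + (-39 + W)/(77 + V))*(1/(2*W)) = (V + (-39 + W)/(77 + V))/(2*W))
(-15489 + S(57, 174))/(-34258 + 15739) = (-15489 + (½)*(-39 + 174 + 57² + 77*57)/(174*(77 + 57)))/(-34258 + 15739) = (-15489 + (½)*(1/174)*(-39 + 174 + 3249 + 4389)/134)/(-18519) = (-15489 + (½)*(1/174)*(1/134)*7773)*(-1/18519) = (-15489 + 2591/15544)*(-1/18519) = -240758425/15544*(-1/18519) = 240758425/287859336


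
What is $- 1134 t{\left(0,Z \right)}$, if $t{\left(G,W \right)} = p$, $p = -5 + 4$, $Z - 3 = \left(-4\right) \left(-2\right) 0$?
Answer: $1134$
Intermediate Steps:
$Z = 3$ ($Z = 3 + \left(-4\right) \left(-2\right) 0 = 3 + 8 \cdot 0 = 3 + 0 = 3$)
$p = -1$
$t{\left(G,W \right)} = -1$
$- 1134 t{\left(0,Z \right)} = \left(-1134\right) \left(-1\right) = 1134$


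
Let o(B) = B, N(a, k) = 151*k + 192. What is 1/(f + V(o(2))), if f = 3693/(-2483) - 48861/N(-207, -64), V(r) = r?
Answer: 23518976/133379719 ≈ 0.17633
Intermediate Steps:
N(a, k) = 192 + 151*k
f = 86341767/23518976 (f = 3693/(-2483) - 48861/(192 + 151*(-64)) = 3693*(-1/2483) - 48861/(192 - 9664) = -3693/2483 - 48861/(-9472) = -3693/2483 - 48861*(-1/9472) = -3693/2483 + 48861/9472 = 86341767/23518976 ≈ 3.6712)
1/(f + V(o(2))) = 1/(86341767/23518976 + 2) = 1/(133379719/23518976) = 23518976/133379719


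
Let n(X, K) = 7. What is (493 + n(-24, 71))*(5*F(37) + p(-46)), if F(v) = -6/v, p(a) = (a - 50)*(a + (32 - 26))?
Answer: 71025000/37 ≈ 1.9196e+6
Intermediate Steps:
p(a) = (-50 + a)*(6 + a) (p(a) = (-50 + a)*(a + 6) = (-50 + a)*(6 + a))
(493 + n(-24, 71))*(5*F(37) + p(-46)) = (493 + 7)*(5*(-6/37) + (-300 + (-46)² - 44*(-46))) = 500*(5*(-6*1/37) + (-300 + 2116 + 2024)) = 500*(5*(-6/37) + 3840) = 500*(-30/37 + 3840) = 500*(142050/37) = 71025000/37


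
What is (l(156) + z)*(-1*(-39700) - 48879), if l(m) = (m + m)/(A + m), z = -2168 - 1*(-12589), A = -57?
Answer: -3157548463/33 ≈ -9.5683e+7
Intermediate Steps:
z = 10421 (z = -2168 + 12589 = 10421)
l(m) = 2*m/(-57 + m) (l(m) = (m + m)/(-57 + m) = (2*m)/(-57 + m) = 2*m/(-57 + m))
(l(156) + z)*(-1*(-39700) - 48879) = (2*156/(-57 + 156) + 10421)*(-1*(-39700) - 48879) = (2*156/99 + 10421)*(39700 - 48879) = (2*156*(1/99) + 10421)*(-9179) = (104/33 + 10421)*(-9179) = (343997/33)*(-9179) = -3157548463/33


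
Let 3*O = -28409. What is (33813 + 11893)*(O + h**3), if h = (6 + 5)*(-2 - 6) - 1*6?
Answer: -115186478666/3 ≈ -3.8396e+10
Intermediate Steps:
O = -28409/3 (O = (1/3)*(-28409) = -28409/3 ≈ -9469.7)
h = -94 (h = 11*(-8) - 6 = -88 - 6 = -94)
(33813 + 11893)*(O + h**3) = (33813 + 11893)*(-28409/3 + (-94)**3) = 45706*(-28409/3 - 830584) = 45706*(-2520161/3) = -115186478666/3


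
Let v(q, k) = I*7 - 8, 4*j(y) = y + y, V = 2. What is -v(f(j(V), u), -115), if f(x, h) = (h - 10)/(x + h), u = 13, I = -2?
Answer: 22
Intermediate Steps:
j(y) = y/2 (j(y) = (y + y)/4 = (2*y)/4 = y/2)
f(x, h) = (-10 + h)/(h + x)
v(q, k) = -22 (v(q, k) = -2*7 - 8 = -14 - 8 = -22)
-v(f(j(V), u), -115) = -1*(-22) = 22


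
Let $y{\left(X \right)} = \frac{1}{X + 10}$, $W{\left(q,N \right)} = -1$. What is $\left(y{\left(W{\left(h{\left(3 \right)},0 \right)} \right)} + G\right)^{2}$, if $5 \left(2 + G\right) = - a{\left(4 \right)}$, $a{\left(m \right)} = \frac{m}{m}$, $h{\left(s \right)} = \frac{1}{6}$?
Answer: $\frac{8836}{2025} \approx 4.3635$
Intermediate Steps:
$h{\left(s \right)} = \frac{1}{6}$
$a{\left(m \right)} = 1$
$y{\left(X \right)} = \frac{1}{10 + X}$
$G = - \frac{11}{5}$ ($G = -2 + \frac{\left(-1\right) 1}{5} = -2 + \frac{1}{5} \left(-1\right) = -2 - \frac{1}{5} = - \frac{11}{5} \approx -2.2$)
$\left(y{\left(W{\left(h{\left(3 \right)},0 \right)} \right)} + G\right)^{2} = \left(\frac{1}{10 - 1} - \frac{11}{5}\right)^{2} = \left(\frac{1}{9} - \frac{11}{5}\right)^{2} = \left(- \frac{94}{45}\right)^{2} = \frac{8836}{2025}$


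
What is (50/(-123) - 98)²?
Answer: 146506816/15129 ≈ 9683.8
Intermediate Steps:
(50/(-123) - 98)² = (50*(-1/123) - 98)² = (-50/123 - 98)² = (-12104/123)² = 146506816/15129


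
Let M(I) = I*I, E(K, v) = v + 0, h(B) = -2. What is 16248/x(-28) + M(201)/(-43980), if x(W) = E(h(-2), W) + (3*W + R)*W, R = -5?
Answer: 1601664/282205 ≈ 5.6755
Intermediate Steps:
E(K, v) = v
M(I) = I²
x(W) = W + W*(-5 + 3*W) (x(W) = W + (3*W - 5)*W = W + (-5 + 3*W)*W = W + W*(-5 + 3*W))
16248/x(-28) + M(201)/(-43980) = 16248/((-28*(-4 + 3*(-28)))) + 201²/(-43980) = 16248/((-28*(-4 - 84))) + 40401*(-1/43980) = 16248/((-28*(-88))) - 13467/14660 = 16248/2464 - 13467/14660 = 16248*(1/2464) - 13467/14660 = 2031/308 - 13467/14660 = 1601664/282205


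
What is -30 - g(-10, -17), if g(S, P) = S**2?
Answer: -130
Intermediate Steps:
-30 - g(-10, -17) = -30 - 1*(-10)**2 = -30 - 1*100 = -30 - 100 = -130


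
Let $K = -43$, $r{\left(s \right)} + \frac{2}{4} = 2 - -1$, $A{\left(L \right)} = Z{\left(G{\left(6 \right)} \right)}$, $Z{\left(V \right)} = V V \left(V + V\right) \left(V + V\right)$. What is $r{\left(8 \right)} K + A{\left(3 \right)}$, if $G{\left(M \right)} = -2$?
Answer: $- \frac{87}{2} \approx -43.5$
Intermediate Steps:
$Z{\left(V \right)} = 4 V^{4}$ ($Z{\left(V \right)} = V^{2} \cdot 2 V 2 V = V^{2} \cdot 4 V^{2} = 4 V^{4}$)
$A{\left(L \right)} = 64$ ($A{\left(L \right)} = 4 \left(-2\right)^{4} = 4 \cdot 16 = 64$)
$r{\left(s \right)} = \frac{5}{2}$ ($r{\left(s \right)} = - \frac{1}{2} + \left(2 - -1\right) = - \frac{1}{2} + \left(2 + 1\right) = - \frac{1}{2} + 3 = \frac{5}{2}$)
$r{\left(8 \right)} K + A{\left(3 \right)} = \frac{5}{2} \left(-43\right) + 64 = - \frac{215}{2} + 64 = - \frac{87}{2}$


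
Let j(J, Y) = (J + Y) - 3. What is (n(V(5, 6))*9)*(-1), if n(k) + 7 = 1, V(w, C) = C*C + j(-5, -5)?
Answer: 54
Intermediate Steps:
j(J, Y) = -3 + J + Y
V(w, C) = -13 + C² (V(w, C) = C*C + (-3 - 5 - 5) = C² - 13 = -13 + C²)
n(k) = -6 (n(k) = -7 + 1 = -6)
(n(V(5, 6))*9)*(-1) = -6*9*(-1) = -54*(-1) = 54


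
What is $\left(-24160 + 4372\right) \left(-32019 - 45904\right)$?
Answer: $1541940324$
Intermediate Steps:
$\left(-24160 + 4372\right) \left(-32019 - 45904\right) = \left(-19788\right) \left(-77923\right) = 1541940324$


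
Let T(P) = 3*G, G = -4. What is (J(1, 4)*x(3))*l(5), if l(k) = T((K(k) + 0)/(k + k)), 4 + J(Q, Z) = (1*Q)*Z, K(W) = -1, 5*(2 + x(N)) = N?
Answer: 0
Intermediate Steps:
x(N) = -2 + N/5
J(Q, Z) = -4 + Q*Z (J(Q, Z) = -4 + (1*Q)*Z = -4 + Q*Z)
T(P) = -12 (T(P) = 3*(-4) = -12)
l(k) = -12
(J(1, 4)*x(3))*l(5) = ((-4 + 1*4)*(-2 + (1/5)*3))*(-12) = ((-4 + 4)*(-2 + 3/5))*(-12) = (0*(-7/5))*(-12) = 0*(-12) = 0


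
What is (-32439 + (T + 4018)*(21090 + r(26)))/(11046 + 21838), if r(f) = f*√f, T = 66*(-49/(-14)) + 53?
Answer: 90696741/32884 + 27963*√26/8221 ≈ 2775.4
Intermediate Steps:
T = 284 (T = 66*(-49*(-1/14)) + 53 = 66*(7/2) + 53 = 231 + 53 = 284)
r(f) = f^(3/2)
(-32439 + (T + 4018)*(21090 + r(26)))/(11046 + 21838) = (-32439 + (284 + 4018)*(21090 + 26^(3/2)))/(11046 + 21838) = (-32439 + 4302*(21090 + 26*√26))/32884 = (-32439 + (90729180 + 111852*√26))*(1/32884) = (90696741 + 111852*√26)*(1/32884) = 90696741/32884 + 27963*√26/8221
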